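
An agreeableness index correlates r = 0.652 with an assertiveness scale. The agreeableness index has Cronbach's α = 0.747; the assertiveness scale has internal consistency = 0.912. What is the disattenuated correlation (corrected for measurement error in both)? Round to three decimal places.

r_true = r_obs / √(r_xx · r_yy) = 0.652 / √(0.747 × 0.912) = 0.652 / √0.681264 = 0.652 / 0.8254 ≈ 0.790.

0.790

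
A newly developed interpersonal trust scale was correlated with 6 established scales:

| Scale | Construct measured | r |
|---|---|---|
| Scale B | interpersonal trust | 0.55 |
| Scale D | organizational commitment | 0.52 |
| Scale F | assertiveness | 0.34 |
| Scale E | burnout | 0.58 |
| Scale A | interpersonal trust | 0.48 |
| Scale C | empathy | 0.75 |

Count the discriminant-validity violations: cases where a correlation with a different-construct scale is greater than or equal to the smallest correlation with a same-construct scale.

Convergent (same construct = interpersonal trust): Scale B, Scale A.
Smallest convergent = 0.48. Discriminant values: 0.52, 0.34, 0.58, 0.75; count ≥ 0.48 → 3.

3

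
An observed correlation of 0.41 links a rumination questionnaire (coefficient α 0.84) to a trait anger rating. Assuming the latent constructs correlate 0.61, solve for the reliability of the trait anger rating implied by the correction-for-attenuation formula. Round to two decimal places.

0.54

r_true = r_obs / √(r_xx · r_yy) ⇒ 0.61 = 0.41 / √(0.84 · r_yy).
√(0.84 · r_yy) = 0.41 / 0.61 = 0.6721; 0.84 · r_yy = 0.4517; r_yy = 0.4517 / 0.84 ≈ 0.54.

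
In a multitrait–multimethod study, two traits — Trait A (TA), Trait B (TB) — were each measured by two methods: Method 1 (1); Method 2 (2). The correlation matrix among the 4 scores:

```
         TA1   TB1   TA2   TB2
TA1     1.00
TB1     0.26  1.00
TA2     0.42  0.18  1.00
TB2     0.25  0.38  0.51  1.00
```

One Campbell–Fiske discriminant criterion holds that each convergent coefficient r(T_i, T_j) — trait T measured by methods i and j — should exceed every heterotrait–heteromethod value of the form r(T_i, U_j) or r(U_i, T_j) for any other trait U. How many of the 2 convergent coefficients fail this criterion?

Each convergent coefficient versus the relevant comparison correlations:
TA (methods 1·2): 0.42 vs {0.25, 0.18} → pass.
TB (methods 1·2): 0.38 vs {0.18, 0.25} → pass.
0 of 2 fail.

0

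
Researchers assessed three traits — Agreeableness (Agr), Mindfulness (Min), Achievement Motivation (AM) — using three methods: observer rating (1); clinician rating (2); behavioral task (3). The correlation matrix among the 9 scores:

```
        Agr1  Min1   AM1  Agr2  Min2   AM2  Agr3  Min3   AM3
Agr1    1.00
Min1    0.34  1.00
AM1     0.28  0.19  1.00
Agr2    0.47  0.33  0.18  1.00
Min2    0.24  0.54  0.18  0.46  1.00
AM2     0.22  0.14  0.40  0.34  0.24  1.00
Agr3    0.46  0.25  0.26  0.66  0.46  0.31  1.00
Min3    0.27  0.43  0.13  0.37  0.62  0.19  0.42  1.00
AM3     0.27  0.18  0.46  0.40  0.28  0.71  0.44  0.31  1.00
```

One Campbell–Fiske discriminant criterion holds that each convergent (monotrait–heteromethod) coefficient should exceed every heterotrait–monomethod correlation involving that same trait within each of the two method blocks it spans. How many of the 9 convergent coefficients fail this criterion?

Convergent coefficients and their comparison sets:
Agr (methods 1·2): 0.47 vs {0.34, 0.46, 0.28, 0.34} → pass.
Agr (methods 1·3): 0.46 vs {0.34, 0.42, 0.28, 0.44} → pass.
Agr (methods 2·3): 0.66 vs {0.46, 0.42, 0.34, 0.44} → pass.
Min (methods 1·2): 0.54 vs {0.34, 0.46, 0.19, 0.24} → pass.
Min (methods 1·3): 0.43 vs {0.34, 0.42, 0.19, 0.31} → pass.
Min (methods 2·3): 0.62 vs {0.46, 0.42, 0.24, 0.31} → pass.
AM (methods 1·2): 0.40 vs {0.28, 0.34, 0.19, 0.24} → pass.
AM (methods 1·3): 0.46 vs {0.28, 0.44, 0.19, 0.31} → pass.
AM (methods 2·3): 0.71 vs {0.34, 0.44, 0.24, 0.31} → pass.
0 of 9 fail.

0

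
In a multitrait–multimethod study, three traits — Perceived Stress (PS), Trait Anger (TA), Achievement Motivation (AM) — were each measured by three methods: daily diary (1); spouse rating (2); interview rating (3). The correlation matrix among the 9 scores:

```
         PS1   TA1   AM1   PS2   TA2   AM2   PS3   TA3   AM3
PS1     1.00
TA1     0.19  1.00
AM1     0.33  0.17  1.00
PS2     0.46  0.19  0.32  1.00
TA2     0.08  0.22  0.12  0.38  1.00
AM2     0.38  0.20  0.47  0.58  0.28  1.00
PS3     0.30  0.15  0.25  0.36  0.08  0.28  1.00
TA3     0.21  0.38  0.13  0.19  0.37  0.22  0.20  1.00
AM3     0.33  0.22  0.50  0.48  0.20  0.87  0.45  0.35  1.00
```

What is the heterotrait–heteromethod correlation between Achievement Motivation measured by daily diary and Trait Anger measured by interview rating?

0.13

Different traits and methods: r(AM1, TA3) = 0.13.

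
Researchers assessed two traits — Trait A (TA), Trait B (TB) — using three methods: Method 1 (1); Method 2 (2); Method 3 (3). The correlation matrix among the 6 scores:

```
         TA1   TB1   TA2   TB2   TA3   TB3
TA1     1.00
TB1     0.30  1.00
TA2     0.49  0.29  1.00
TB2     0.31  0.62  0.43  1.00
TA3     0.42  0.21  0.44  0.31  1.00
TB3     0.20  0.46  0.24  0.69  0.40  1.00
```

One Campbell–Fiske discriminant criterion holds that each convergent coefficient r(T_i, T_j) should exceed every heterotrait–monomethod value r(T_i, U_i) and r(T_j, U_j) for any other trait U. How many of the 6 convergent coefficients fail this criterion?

Checking each validity diagonal entry against its comparison values:
TA (methods 1·2): 0.49 vs {0.30, 0.43} → pass.
TA (methods 1·3): 0.42 vs {0.30, 0.40} → pass.
TA (methods 2·3): 0.44 vs {0.43, 0.40} → pass.
TB (methods 1·2): 0.62 vs {0.30, 0.43} → pass.
TB (methods 1·3): 0.46 vs {0.30, 0.40} → pass.
TB (methods 2·3): 0.69 vs {0.43, 0.40} → pass.
0 of 6 fail.

0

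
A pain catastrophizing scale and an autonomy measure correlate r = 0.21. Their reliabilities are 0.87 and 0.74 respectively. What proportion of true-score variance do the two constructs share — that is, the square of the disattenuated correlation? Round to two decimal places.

0.07

Disattenuated r = 0.21 / √(0.87 × 0.74) = 0.21 / 0.8024 = 0.2617.
Shared true-score variance = 0.2617² = 0.0685 ≈ 0.07.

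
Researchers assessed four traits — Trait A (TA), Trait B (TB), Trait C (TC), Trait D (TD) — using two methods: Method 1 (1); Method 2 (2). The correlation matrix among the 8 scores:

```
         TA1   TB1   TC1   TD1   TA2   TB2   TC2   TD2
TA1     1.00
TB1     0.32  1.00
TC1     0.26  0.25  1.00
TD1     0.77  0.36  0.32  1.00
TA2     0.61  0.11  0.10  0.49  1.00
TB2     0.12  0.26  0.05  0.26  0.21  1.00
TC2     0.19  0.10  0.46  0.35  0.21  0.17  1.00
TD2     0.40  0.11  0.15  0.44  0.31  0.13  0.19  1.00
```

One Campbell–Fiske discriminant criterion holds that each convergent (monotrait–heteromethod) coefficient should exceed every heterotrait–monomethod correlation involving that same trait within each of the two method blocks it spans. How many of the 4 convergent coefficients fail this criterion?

Convergent coefficients and their comparison sets:
TA (methods 1·2): 0.61 vs {0.32, 0.21, 0.26, 0.21, 0.77, 0.31} → fail.
TB (methods 1·2): 0.26 vs {0.32, 0.21, 0.25, 0.17, 0.36, 0.13} → fail.
TC (methods 1·2): 0.46 vs {0.26, 0.21, 0.25, 0.17, 0.32, 0.19} → pass.
TD (methods 1·2): 0.44 vs {0.77, 0.31, 0.36, 0.13, 0.32, 0.19} → fail.
3 of 4 fail.

3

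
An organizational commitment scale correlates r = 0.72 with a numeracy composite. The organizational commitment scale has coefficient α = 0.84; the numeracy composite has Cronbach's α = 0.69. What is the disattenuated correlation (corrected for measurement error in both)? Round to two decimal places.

r_true = r_obs / √(r_xx · r_yy) = 0.72 / √(0.84 × 0.69) = 0.72 / √0.5796 = 0.72 / 0.7613 ≈ 0.95.

0.95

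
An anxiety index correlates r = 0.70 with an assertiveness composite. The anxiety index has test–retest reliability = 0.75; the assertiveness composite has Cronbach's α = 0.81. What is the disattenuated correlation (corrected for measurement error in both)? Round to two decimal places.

r_true = r_obs / √(r_xx · r_yy) = 0.70 / √(0.75 × 0.81) = 0.70 / √0.6075 = 0.70 / 0.7794 ≈ 0.90.

0.90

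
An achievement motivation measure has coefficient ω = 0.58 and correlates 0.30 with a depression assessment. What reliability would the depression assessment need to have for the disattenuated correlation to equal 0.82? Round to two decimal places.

r_true = r_obs / √(r_xx · r_yy) ⇒ 0.82 = 0.30 / √(0.58 · r_yy).
√(0.58 · r_yy) = 0.30 / 0.82 = 0.3659; 0.58 · r_yy = 0.1339; r_yy = 0.1339 / 0.58 ≈ 0.23.

0.23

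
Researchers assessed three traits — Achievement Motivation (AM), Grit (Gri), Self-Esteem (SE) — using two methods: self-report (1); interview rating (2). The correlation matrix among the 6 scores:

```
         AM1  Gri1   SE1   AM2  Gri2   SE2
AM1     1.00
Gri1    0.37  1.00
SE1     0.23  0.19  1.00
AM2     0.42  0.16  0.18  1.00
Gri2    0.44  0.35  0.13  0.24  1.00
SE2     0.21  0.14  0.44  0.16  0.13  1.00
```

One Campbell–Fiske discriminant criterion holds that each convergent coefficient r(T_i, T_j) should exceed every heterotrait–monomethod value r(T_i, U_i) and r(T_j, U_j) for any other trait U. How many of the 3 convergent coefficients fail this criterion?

1

Checking each validity diagonal entry against its comparison values:
AM (methods 1·2): 0.42 vs {0.37, 0.24, 0.23, 0.16} → pass.
Gri (methods 1·2): 0.35 vs {0.37, 0.24, 0.19, 0.13} → fail.
SE (methods 1·2): 0.44 vs {0.23, 0.16, 0.19, 0.13} → pass.
1 of 3 fail.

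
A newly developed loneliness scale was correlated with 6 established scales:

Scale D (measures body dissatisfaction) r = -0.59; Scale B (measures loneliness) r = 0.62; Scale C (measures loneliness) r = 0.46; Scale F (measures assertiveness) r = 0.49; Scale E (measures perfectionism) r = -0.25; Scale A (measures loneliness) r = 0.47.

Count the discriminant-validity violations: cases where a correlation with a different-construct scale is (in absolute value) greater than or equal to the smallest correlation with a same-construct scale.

2

Convergent (same construct = loneliness): Scale B, Scale C, Scale A.
Smallest convergent = 0.46. Discriminant |r|: 0.59, 0.49, 0.25; count ≥ 0.46 → 2.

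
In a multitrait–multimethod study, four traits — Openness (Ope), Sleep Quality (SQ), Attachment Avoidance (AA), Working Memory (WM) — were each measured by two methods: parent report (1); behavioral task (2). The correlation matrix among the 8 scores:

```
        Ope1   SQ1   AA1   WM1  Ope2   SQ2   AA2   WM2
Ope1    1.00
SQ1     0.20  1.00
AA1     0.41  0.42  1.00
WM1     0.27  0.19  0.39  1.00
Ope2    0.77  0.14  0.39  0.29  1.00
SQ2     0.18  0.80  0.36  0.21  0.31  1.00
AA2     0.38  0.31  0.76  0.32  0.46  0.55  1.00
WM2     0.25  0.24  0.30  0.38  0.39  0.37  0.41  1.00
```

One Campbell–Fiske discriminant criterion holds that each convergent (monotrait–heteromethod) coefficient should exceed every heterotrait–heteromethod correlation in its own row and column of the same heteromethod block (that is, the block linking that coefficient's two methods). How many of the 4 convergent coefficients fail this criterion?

Each convergent coefficient versus the relevant comparison correlations:
Ope (methods 1·2): 0.77 vs {0.18, 0.14, 0.38, 0.39, 0.25, 0.29} → pass.
SQ (methods 1·2): 0.80 vs {0.14, 0.18, 0.31, 0.36, 0.24, 0.21} → pass.
AA (methods 1·2): 0.76 vs {0.39, 0.38, 0.36, 0.31, 0.30, 0.32} → pass.
WM (methods 1·2): 0.38 vs {0.29, 0.25, 0.21, 0.24, 0.32, 0.30} → pass.
0 of 4 fail.

0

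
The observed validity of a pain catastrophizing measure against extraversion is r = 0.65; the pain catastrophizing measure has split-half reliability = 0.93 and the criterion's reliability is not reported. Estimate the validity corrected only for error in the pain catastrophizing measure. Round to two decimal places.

Single correction: r_c = r_obs / √r_xx = 0.65 / √0.93 = 0.65 / 0.9644 ≈ 0.67.

0.67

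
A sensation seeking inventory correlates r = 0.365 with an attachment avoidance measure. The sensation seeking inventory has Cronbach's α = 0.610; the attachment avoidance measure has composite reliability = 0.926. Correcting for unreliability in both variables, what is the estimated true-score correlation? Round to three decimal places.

0.486

r_true = r_obs / √(r_xx · r_yy) = 0.365 / √(0.610 × 0.926) = 0.365 / √0.564860 = 0.365 / 0.7516 ≈ 0.486.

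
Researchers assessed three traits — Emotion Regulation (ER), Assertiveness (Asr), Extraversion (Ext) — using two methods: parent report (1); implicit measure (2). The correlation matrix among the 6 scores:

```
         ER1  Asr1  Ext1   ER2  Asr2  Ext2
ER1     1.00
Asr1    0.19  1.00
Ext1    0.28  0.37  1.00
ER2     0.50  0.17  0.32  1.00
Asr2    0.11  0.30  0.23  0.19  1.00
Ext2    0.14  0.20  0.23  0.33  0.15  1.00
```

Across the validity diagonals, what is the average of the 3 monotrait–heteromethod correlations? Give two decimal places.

Convergent values: 0.50, 0.30, 0.23; mean = 1.03/3 = 0.34.

0.34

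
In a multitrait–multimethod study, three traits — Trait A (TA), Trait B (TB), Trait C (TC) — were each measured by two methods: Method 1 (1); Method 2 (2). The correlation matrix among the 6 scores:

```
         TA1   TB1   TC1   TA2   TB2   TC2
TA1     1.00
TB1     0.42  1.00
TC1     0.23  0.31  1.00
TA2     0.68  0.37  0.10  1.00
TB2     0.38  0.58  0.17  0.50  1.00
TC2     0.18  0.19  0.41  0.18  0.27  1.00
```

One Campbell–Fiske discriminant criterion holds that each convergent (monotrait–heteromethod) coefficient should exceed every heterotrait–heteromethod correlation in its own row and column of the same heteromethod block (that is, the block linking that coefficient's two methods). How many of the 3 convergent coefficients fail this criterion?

0

Each convergent coefficient versus the relevant comparison correlations:
TA (methods 1·2): 0.68 vs {0.38, 0.37, 0.18, 0.10} → pass.
TB (methods 1·2): 0.58 vs {0.37, 0.38, 0.19, 0.17} → pass.
TC (methods 1·2): 0.41 vs {0.10, 0.18, 0.17, 0.19} → pass.
0 of 3 fail.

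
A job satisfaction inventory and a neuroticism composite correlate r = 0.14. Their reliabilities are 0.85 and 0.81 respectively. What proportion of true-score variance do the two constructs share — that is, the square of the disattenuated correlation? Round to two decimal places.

0.03

Disattenuated r = 0.14 / √(0.85 × 0.81) = 0.14 / 0.8298 = 0.1687.
Shared true-score variance = 0.1687² = 0.0285 ≈ 0.03.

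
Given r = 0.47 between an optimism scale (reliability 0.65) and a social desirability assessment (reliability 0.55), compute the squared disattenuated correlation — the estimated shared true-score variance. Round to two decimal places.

Disattenuated r = 0.47 / √(0.65 × 0.55) = 0.47 / 0.5979 = 0.7861.
Shared true-score variance = 0.7861² = 0.6180 ≈ 0.62.

0.62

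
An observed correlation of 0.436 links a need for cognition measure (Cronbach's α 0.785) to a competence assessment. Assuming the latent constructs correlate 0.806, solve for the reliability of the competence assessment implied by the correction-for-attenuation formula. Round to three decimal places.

r_true = r_obs / √(r_xx · r_yy) ⇒ 0.806 = 0.436 / √(0.785 · r_yy).
√(0.785 · r_yy) = 0.436 / 0.806 = 0.5409; 0.785 · r_yy = 0.2926; r_yy = 0.2926 / 0.785 ≈ 0.373.

0.373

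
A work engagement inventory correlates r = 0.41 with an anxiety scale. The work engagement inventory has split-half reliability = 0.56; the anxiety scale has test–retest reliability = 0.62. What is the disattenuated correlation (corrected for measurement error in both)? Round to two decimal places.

0.70

r_true = r_obs / √(r_xx · r_yy) = 0.41 / √(0.56 × 0.62) = 0.41 / √0.3472 = 0.41 / 0.5892 ≈ 0.70.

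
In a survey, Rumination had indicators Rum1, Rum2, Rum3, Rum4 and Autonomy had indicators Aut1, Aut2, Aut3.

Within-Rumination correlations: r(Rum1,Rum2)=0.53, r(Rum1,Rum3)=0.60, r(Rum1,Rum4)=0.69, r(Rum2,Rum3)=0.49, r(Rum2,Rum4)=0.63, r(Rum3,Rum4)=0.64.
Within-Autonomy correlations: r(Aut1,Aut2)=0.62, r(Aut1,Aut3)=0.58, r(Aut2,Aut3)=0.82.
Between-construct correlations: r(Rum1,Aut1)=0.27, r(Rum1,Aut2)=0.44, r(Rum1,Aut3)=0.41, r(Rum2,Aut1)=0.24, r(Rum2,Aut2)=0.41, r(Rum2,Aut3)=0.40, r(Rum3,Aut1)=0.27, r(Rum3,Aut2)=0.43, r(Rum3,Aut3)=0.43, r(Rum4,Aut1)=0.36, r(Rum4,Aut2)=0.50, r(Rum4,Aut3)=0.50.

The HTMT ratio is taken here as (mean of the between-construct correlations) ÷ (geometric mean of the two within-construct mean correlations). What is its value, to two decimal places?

Mean heterotrait r = 4.66/12 = 0.3883.
Mean within-Rum = 3.58/6 = 0.5967; mean within-Aut = 2.02/3 = 0.6733.
Geometric mean = √(0.5967 × 0.6733) = 0.6338.
HTMT = 0.3883 / 0.6338 = 0.61.

0.61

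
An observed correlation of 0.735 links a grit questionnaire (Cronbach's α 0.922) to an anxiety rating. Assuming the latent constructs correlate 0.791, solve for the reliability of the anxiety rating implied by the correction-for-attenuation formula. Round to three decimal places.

0.936

r_true = r_obs / √(r_xx · r_yy) ⇒ 0.791 = 0.735 / √(0.922 · r_yy).
√(0.922 · r_yy) = 0.735 / 0.791 = 0.9292; 0.922 · r_yy = 0.8634; r_yy = 0.8634 / 0.922 ≈ 0.936.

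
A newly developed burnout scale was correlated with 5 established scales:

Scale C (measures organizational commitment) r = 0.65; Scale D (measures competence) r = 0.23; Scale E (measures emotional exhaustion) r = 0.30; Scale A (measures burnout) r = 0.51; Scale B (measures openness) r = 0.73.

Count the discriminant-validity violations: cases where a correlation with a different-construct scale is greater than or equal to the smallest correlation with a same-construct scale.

Convergent (same construct = burnout): Scale A.
Smallest convergent = 0.51. Discriminant values: 0.65, 0.23, 0.30, 0.73; count ≥ 0.51 → 2.

2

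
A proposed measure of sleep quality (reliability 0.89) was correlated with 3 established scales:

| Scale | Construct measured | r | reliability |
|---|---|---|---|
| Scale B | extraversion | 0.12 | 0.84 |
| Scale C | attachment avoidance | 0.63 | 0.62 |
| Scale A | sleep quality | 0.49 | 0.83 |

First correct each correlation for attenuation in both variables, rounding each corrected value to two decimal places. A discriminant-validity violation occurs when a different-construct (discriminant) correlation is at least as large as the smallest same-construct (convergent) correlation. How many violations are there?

1

Disattenuated r (r / √(r_scale · r_new)):
  Scale B (disc): 0.12 / √(0.84·0.89) = 0.14
  Scale C (disc): 0.63 / √(0.62·0.89) = 0.85
  Scale A (conv): 0.49 / √(0.83·0.89) = 0.57
Smallest convergent = 0.57. Discriminant values: 0.14, 0.85; count ≥ 0.57 → 1.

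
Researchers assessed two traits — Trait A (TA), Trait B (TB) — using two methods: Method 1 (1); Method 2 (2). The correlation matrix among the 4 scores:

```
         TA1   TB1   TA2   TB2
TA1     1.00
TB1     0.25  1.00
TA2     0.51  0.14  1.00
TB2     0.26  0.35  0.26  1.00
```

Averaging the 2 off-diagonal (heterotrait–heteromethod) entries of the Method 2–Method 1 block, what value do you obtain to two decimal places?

0.20

HTHM values (method 2 × method 1): 0.14, 0.26; mean = 0.40/2 = 0.20.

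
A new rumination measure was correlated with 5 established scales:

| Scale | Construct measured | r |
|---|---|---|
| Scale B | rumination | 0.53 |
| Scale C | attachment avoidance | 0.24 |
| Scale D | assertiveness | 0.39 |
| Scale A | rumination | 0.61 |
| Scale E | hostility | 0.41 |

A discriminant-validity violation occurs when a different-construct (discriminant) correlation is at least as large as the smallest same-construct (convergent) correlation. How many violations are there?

Convergent (same construct = rumination): Scale B, Scale A.
Smallest convergent = 0.53. Discriminant values: 0.24, 0.39, 0.41; count ≥ 0.53 → 0.

0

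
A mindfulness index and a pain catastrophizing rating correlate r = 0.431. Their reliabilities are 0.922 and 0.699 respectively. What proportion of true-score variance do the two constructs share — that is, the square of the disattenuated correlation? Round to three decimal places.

Disattenuated r = 0.431 / √(0.922 × 0.699) = 0.431 / 0.8028 = 0.5369.
Shared true-score variance = 0.5369² = 0.2883 ≈ 0.288.

0.288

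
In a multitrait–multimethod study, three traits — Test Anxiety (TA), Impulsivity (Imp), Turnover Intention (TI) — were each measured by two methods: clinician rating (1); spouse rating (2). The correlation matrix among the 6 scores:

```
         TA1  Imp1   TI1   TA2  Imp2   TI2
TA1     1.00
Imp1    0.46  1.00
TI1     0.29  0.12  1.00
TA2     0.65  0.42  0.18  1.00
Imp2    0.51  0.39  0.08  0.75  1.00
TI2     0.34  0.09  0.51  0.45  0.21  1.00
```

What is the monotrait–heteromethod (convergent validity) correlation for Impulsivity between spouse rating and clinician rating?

0.39

Same trait (Imp), different methods: r(Imp2, Imp1) = 0.39.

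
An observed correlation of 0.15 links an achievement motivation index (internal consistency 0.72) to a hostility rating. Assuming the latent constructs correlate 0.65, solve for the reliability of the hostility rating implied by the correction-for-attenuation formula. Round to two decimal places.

r_true = r_obs / √(r_xx · r_yy) ⇒ 0.65 = 0.15 / √(0.72 · r_yy).
√(0.72 · r_yy) = 0.15 / 0.65 = 0.2308; 0.72 · r_yy = 0.0533; r_yy = 0.0533 / 0.72 ≈ 0.07.

0.07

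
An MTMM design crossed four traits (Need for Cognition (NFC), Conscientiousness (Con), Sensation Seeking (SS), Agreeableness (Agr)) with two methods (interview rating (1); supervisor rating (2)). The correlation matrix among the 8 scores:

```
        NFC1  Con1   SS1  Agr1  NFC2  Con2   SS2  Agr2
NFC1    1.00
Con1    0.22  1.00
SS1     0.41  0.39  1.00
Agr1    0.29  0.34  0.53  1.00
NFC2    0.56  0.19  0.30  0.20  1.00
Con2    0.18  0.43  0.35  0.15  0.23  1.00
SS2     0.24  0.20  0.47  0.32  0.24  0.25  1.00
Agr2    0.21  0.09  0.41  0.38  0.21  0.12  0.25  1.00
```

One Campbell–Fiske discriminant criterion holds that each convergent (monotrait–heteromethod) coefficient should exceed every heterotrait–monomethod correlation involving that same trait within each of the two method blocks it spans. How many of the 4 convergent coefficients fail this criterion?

Checking each validity diagonal entry against its comparison values:
NFC (methods 1·2): 0.56 vs {0.22, 0.23, 0.41, 0.24, 0.29, 0.21} → pass.
Con (methods 1·2): 0.43 vs {0.22, 0.23, 0.39, 0.25, 0.34, 0.12} → pass.
SS (methods 1·2): 0.47 vs {0.41, 0.24, 0.39, 0.25, 0.53, 0.25} → fail.
Agr (methods 1·2): 0.38 vs {0.29, 0.21, 0.34, 0.12, 0.53, 0.25} → fail.
2 of 4 fail.

2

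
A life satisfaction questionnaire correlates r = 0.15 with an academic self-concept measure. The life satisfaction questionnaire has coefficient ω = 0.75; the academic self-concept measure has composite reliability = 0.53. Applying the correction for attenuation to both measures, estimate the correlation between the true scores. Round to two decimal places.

0.24

r_true = r_obs / √(r_xx · r_yy) = 0.15 / √(0.75 × 0.53) = 0.15 / √0.3975 = 0.15 / 0.6305 ≈ 0.24.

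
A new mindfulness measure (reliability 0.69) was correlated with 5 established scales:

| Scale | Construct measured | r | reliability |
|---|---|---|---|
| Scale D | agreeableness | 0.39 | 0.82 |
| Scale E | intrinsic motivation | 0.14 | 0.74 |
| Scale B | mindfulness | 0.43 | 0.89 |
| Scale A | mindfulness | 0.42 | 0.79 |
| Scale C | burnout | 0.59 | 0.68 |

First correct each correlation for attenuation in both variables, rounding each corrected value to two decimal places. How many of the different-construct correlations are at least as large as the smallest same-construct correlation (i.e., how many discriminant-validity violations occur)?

1

Disattenuated r (r / √(r_scale · r_new)):
  Scale D (disc): 0.39 / √(0.82·0.69) = 0.52
  Scale E (disc): 0.14 / √(0.74·0.69) = 0.20
  Scale B (conv): 0.43 / √(0.89·0.69) = 0.55
  Scale A (conv): 0.42 / √(0.79·0.69) = 0.57
  Scale C (disc): 0.59 / √(0.68·0.69) = 0.86
Smallest convergent = 0.55. Discriminant values: 0.52, 0.20, 0.86; count ≥ 0.55 → 1.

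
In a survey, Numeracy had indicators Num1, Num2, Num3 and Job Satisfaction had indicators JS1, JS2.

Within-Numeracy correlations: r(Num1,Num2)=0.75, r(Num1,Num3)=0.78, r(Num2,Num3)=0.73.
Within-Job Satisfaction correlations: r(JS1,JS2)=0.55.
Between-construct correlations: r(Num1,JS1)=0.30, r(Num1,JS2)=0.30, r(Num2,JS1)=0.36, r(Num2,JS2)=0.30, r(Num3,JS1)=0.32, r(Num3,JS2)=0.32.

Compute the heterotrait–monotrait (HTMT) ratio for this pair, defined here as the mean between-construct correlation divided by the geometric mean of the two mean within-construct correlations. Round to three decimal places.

Mean between = 1.90/6 = 0.3167.
Mean within-Num = 2.26/3 = 0.7533; mean within-JS = 0.55/1 = 0.5500.
Geometric mean = √(0.7533 × 0.5500) = 0.6437.
HTMT = 0.3167 / 0.6437 = 0.492.

0.492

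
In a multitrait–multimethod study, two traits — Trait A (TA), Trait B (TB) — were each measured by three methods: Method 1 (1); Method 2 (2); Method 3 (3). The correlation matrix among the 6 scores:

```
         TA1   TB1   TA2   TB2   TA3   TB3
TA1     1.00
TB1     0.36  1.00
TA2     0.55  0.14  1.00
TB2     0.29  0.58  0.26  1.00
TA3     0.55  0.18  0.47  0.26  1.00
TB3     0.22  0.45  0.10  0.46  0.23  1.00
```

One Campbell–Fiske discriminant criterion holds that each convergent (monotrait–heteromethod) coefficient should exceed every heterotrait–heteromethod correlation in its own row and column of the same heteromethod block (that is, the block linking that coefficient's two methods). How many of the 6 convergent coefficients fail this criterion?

0

Checking each validity diagonal entry against its comparison values:
TA (methods 1·2): 0.55 vs {0.29, 0.14} → pass.
TA (methods 1·3): 0.55 vs {0.22, 0.18} → pass.
TA (methods 2·3): 0.47 vs {0.10, 0.26} → pass.
TB (methods 1·2): 0.58 vs {0.14, 0.29} → pass.
TB (methods 1·3): 0.45 vs {0.18, 0.22} → pass.
TB (methods 2·3): 0.46 vs {0.26, 0.10} → pass.
0 of 6 fail.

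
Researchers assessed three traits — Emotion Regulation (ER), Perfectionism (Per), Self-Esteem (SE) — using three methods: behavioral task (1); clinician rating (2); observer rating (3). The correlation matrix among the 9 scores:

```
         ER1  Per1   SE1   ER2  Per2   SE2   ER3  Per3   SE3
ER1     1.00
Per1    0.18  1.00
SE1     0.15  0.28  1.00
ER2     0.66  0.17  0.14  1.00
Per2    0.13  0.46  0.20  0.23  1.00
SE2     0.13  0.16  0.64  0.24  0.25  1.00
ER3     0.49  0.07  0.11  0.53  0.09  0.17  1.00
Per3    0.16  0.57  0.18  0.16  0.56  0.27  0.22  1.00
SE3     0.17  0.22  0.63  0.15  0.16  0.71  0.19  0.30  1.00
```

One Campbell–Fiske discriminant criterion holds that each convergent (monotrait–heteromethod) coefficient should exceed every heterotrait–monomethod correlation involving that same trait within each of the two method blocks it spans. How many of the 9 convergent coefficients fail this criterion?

0

Convergent coefficients and their comparison sets:
ER (methods 1·2): 0.66 vs {0.18, 0.23, 0.15, 0.24} → pass.
ER (methods 1·3): 0.49 vs {0.18, 0.22, 0.15, 0.19} → pass.
ER (methods 2·3): 0.53 vs {0.23, 0.22, 0.24, 0.19} → pass.
Per (methods 1·2): 0.46 vs {0.18, 0.23, 0.28, 0.25} → pass.
Per (methods 1·3): 0.57 vs {0.18, 0.22, 0.28, 0.30} → pass.
Per (methods 2·3): 0.56 vs {0.23, 0.22, 0.25, 0.30} → pass.
SE (methods 1·2): 0.64 vs {0.15, 0.24, 0.28, 0.25} → pass.
SE (methods 1·3): 0.63 vs {0.15, 0.19, 0.28, 0.30} → pass.
SE (methods 2·3): 0.71 vs {0.24, 0.19, 0.25, 0.30} → pass.
0 of 9 fail.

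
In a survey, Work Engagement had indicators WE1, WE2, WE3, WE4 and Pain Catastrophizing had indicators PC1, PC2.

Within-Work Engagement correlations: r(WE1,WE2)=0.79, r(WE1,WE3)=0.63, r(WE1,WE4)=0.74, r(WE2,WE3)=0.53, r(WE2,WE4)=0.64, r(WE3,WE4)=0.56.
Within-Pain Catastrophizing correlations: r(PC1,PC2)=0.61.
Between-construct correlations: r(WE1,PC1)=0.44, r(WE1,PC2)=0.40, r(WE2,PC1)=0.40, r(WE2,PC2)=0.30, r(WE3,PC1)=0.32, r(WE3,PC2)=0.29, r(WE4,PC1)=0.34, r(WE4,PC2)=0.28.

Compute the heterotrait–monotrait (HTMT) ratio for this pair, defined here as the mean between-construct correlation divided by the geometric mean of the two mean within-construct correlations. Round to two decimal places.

Mean heterotrait r = 2.77/8 = 0.3463.
Mean within-WE = 3.89/6 = 0.6483; mean within-PC = 0.61/1 = 0.6100.
Geometric mean = √(0.6483 × 0.6100) = 0.6289.
HTMT = 0.3463 / 0.6289 = 0.55.

0.55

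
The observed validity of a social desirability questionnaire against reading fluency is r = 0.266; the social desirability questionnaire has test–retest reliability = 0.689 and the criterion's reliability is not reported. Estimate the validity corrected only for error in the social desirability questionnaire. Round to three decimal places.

Single correction: r_c = r_obs / √r_xx = 0.266 / √0.689 = 0.266 / 0.8301 ≈ 0.320.

0.320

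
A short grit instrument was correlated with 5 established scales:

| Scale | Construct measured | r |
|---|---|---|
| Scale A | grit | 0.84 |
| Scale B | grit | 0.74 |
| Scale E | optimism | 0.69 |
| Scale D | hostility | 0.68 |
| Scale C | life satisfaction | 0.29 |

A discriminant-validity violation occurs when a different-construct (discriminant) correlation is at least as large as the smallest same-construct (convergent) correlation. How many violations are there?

Convergent (same construct = grit): Scale A, Scale B.
Smallest convergent = 0.74. Discriminant values: 0.69, 0.68, 0.29; count ≥ 0.74 → 0.

0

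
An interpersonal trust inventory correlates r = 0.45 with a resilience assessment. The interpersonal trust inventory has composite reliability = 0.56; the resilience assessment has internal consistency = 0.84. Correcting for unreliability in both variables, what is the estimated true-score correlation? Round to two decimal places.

r_true = r_obs / √(r_xx · r_yy) = 0.45 / √(0.56 × 0.84) = 0.45 / √0.4704 = 0.45 / 0.6859 ≈ 0.66.

0.66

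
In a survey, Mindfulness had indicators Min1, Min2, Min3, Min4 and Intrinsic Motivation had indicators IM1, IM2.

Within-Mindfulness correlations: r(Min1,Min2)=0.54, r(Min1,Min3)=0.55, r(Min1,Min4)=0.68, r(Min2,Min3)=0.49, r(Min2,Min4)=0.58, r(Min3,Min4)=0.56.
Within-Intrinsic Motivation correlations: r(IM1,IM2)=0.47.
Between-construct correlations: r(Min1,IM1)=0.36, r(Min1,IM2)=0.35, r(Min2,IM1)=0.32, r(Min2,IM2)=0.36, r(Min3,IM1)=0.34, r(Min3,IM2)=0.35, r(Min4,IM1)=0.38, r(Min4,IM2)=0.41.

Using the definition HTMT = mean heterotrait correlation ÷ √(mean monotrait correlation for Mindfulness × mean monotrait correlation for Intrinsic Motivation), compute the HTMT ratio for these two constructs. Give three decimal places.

Mean between = 2.87/8 = 0.3588.
Mean within-Min = 3.40/6 = 0.5667; mean within-IM = 0.47/1 = 0.4700.
Geometric mean = √(0.5667 × 0.4700) = 0.5161.
HTMT = 0.3588 / 0.5161 = 0.695.

0.695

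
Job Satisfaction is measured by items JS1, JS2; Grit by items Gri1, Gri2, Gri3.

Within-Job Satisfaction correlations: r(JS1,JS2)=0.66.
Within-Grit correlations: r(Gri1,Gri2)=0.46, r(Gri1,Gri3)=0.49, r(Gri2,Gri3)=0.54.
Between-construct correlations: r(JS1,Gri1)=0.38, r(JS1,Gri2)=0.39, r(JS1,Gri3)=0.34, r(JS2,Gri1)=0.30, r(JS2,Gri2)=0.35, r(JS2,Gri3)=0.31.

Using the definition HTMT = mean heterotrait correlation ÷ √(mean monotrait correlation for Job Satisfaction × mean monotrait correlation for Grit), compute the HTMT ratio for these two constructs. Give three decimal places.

0.603

Between-construct mean = 2.07/6 = 0.3450.
Mean within-JS = 0.66/1 = 0.6600; mean within-Gri = 1.49/3 = 0.4967.
Geometric mean = √(0.6600 × 0.4967) = 0.5726.
HTMT = 0.3450 / 0.5726 = 0.603.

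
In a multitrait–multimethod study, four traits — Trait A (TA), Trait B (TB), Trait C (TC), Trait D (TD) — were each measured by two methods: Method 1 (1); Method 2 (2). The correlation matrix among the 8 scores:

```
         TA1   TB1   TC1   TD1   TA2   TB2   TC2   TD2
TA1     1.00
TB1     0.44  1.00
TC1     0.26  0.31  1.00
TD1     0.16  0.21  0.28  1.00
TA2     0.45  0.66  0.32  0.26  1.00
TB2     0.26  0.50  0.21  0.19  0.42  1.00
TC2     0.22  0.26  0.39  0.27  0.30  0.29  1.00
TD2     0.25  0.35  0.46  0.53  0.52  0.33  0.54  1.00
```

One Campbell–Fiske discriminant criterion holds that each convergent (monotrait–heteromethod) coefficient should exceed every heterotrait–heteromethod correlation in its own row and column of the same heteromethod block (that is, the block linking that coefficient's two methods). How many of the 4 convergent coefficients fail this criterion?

Convergent coefficients and their comparison sets:
TA (methods 1·2): 0.45 vs {0.26, 0.66, 0.22, 0.32, 0.25, 0.26} → fail.
TB (methods 1·2): 0.50 vs {0.66, 0.26, 0.26, 0.21, 0.35, 0.19} → fail.
TC (methods 1·2): 0.39 vs {0.32, 0.22, 0.21, 0.26, 0.46, 0.27} → fail.
TD (methods 1·2): 0.53 vs {0.26, 0.25, 0.19, 0.35, 0.27, 0.46} → pass.
3 of 4 fail.

3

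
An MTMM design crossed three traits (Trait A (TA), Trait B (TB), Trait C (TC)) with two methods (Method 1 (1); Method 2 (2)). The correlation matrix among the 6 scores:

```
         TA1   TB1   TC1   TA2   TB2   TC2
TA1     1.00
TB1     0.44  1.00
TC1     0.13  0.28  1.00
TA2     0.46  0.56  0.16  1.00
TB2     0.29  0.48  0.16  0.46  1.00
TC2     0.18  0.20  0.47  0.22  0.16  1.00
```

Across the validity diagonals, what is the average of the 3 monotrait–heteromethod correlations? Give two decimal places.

0.47

Convergent values: 0.46, 0.48, 0.47; mean = 1.41/3 = 0.47.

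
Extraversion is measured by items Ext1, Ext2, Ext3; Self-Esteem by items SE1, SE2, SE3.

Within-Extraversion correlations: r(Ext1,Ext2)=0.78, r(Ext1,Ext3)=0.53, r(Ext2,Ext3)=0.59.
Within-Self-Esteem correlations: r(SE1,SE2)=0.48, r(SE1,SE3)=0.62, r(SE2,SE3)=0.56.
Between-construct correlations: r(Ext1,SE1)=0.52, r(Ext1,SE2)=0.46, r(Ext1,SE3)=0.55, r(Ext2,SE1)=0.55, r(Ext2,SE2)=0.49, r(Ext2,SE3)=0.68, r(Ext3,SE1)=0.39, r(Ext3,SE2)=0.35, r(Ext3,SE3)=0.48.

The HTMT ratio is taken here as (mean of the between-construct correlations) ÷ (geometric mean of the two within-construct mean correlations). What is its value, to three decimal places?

0.839

Mean between = 4.47/9 = 0.4967.
Mean within-Ext = 1.90/3 = 0.6333; mean within-SE = 1.66/3 = 0.5533.
Geometric mean = √(0.6333 × 0.5533) = 0.5920.
HTMT = 0.4967 / 0.5920 = 0.839.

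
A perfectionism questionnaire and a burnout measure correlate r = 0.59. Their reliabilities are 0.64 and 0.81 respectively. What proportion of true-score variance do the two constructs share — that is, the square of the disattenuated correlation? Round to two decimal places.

Disattenuated r = 0.59 / √(0.64 × 0.81) = 0.59 / 0.7200 = 0.8194.
Shared true-score variance = 0.8194² = 0.6714 ≈ 0.67.

0.67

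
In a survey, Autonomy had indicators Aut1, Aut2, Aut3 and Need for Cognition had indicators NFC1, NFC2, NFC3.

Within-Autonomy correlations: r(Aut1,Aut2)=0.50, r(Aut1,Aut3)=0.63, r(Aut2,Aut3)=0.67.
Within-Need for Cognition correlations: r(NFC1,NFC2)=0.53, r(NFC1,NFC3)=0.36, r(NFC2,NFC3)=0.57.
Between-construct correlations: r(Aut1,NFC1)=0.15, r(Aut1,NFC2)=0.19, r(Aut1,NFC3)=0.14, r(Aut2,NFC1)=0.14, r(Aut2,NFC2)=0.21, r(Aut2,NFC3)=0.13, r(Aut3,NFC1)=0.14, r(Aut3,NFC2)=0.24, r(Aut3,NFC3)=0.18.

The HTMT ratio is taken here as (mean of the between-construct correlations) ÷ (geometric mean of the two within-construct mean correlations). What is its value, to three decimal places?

Mean heterotrait r = 1.52/9 = 0.1689.
Mean within-Aut = 1.80/3 = 0.6000; mean within-NFC = 1.46/3 = 0.4867.
Geometric mean = √(0.6000 × 0.4867) = 0.5404.
HTMT = 0.1689 / 0.5404 = 0.313.

0.313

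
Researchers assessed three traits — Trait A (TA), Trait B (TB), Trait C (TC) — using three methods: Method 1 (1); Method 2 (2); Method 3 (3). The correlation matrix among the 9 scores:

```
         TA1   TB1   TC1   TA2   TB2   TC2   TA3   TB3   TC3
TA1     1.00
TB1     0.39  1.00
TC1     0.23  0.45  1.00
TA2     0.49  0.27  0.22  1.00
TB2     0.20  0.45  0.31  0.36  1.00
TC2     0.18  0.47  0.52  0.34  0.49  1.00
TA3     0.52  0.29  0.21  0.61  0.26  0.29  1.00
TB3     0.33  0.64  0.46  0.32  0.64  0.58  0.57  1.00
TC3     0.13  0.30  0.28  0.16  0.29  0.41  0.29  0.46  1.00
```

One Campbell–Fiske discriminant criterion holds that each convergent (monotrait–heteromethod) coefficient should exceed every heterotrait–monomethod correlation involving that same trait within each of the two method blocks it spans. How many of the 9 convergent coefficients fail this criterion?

4

Each convergent coefficient versus the relevant comparison correlations:
TA (methods 1·2): 0.49 vs {0.39, 0.36, 0.23, 0.34} → pass.
TA (methods 1·3): 0.52 vs {0.39, 0.57, 0.23, 0.29} → fail.
TA (methods 2·3): 0.61 vs {0.36, 0.57, 0.34, 0.29} → pass.
TB (methods 1·2): 0.45 vs {0.39, 0.36, 0.45, 0.49} → fail.
TB (methods 1·3): 0.64 vs {0.39, 0.57, 0.45, 0.46} → pass.
TB (methods 2·3): 0.64 vs {0.36, 0.57, 0.49, 0.46} → pass.
TC (methods 1·2): 0.52 vs {0.23, 0.34, 0.45, 0.49} → pass.
TC (methods 1·3): 0.28 vs {0.23, 0.29, 0.45, 0.46} → fail.
TC (methods 2·3): 0.41 vs {0.34, 0.29, 0.49, 0.46} → fail.
4 of 9 fail.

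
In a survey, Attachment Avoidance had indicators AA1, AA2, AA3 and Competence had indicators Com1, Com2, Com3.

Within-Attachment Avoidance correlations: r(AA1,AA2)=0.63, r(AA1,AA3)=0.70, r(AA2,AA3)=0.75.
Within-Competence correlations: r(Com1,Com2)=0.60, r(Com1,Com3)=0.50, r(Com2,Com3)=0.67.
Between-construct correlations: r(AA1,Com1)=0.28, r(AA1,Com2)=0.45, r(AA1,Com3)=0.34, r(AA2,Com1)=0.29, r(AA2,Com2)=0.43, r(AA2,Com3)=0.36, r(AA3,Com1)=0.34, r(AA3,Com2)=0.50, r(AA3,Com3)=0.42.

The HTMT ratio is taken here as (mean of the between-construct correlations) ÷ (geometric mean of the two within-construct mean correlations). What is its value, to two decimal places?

Mean heterotrait r = 3.41/9 = 0.3789.
Mean within-AA = 2.08/3 = 0.6933; mean within-Com = 1.77/3 = 0.5900.
Geometric mean = √(0.6933 × 0.5900) = 0.6396.
HTMT = 0.3789 / 0.6396 = 0.59.

0.59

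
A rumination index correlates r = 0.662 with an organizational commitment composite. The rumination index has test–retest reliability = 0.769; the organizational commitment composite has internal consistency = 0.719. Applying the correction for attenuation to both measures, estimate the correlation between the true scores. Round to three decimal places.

0.890

r_true = r_obs / √(r_xx · r_yy) = 0.662 / √(0.769 × 0.719) = 0.662 / √0.552911 = 0.662 / 0.7436 ≈ 0.890.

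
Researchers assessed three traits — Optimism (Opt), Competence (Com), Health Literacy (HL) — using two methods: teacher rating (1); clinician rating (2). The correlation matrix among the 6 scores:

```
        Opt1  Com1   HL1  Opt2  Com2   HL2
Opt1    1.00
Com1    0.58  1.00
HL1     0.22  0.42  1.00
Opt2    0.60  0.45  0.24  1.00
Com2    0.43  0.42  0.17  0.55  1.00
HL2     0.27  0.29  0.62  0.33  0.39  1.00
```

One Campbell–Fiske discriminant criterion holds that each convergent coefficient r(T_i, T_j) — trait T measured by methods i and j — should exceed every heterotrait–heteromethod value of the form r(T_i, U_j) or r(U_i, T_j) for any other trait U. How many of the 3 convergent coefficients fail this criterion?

Convergent coefficients and their comparison sets:
Opt (methods 1·2): 0.60 vs {0.43, 0.45, 0.27, 0.24} → pass.
Com (methods 1·2): 0.42 vs {0.45, 0.43, 0.29, 0.17} → fail.
HL (methods 1·2): 0.62 vs {0.24, 0.27, 0.17, 0.29} → pass.
1 of 3 fail.

1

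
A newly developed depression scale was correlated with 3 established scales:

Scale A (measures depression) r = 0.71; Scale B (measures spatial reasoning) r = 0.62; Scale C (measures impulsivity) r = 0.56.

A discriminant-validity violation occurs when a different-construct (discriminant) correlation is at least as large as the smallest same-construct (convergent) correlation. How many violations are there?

Convergent (same construct = depression): Scale A.
Smallest convergent = 0.71. Discriminant values: 0.62, 0.56; count ≥ 0.71 → 0.

0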